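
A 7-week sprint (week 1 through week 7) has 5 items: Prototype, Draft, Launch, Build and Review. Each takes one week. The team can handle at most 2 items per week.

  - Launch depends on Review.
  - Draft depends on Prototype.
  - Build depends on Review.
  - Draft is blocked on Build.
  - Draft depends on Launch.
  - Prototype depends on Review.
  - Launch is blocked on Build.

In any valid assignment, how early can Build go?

Precedence pushes Build to at least week 2; downstream work caps Build at week 5.
Build at week 2 is achievable: Draft in week 4; Prototype in week 2; Review in week 1; Build in week 2; Launch in week 3.

week 2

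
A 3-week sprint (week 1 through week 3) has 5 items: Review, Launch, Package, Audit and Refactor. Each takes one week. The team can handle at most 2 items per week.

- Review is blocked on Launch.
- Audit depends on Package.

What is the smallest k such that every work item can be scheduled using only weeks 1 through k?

The precedence chain requires at least 2 distinct weeks.
With at most 2 per week and 5 work items, at least 3 weeks are needed.
3 works (last occupied week: week 3): for example Launch -> week 1; Package -> week 1; Audit -> week 2; Refactor -> week 3; Review -> week 2.

3 weeks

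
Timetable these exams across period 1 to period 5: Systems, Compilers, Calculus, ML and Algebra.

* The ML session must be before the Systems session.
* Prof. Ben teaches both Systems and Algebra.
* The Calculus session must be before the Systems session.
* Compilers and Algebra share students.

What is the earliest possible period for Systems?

period 2

Precedence pushes Systems to at least period 2.
Systems at period 2 is achievable: Algebra -> period 3; ML -> period 1; Calculus -> period 1; Systems -> period 2; Compilers -> period 1.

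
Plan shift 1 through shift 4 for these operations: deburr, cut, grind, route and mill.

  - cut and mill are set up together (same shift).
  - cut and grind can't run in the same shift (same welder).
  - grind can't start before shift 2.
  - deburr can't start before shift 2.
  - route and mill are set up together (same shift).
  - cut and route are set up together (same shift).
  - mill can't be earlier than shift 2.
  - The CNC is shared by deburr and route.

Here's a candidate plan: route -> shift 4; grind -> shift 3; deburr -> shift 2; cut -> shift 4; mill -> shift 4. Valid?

grind can't start before shift 2 — holds.
cut and mill are set up together (same shift) — holds.
cut and grind can't run in the same shift (same welder) — holds.
cut and route are set up together (same shift) — holds.
deburr can't start before shift 2 — holds.
The CNC is shared by deburr and route — holds.
mill can't be earlier than shift 2 — holds.
route and mill are set up together (same shift) — holds.

Valid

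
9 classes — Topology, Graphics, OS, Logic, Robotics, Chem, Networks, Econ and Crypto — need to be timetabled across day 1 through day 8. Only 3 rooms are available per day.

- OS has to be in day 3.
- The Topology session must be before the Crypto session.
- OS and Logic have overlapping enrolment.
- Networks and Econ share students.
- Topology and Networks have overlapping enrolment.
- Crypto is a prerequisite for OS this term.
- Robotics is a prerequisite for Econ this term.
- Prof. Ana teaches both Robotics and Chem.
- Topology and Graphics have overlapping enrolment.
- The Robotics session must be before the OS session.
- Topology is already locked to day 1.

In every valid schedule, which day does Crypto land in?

Topology is fixed at day 1 and must come before Crypto, so Crypto is at least day 2.
OS is fixed at day 3 and must come after Crypto, so Crypto is at most day 2.
So Crypto must be day 2.

day 2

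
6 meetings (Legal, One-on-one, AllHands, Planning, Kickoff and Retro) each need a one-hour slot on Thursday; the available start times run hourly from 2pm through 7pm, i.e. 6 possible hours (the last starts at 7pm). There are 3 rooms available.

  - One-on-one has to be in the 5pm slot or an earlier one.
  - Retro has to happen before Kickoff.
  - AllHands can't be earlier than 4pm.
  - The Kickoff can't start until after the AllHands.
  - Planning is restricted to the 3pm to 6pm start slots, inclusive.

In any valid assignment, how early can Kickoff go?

Precedence pushes Kickoff to at least 5pm.
Kickoff at 5pm is achievable: One-on-one -> 2pm, Kickoff -> 5pm, Legal -> 2pm, AllHands -> 4pm, Retro -> 2pm, Planning -> 3pm.

5pm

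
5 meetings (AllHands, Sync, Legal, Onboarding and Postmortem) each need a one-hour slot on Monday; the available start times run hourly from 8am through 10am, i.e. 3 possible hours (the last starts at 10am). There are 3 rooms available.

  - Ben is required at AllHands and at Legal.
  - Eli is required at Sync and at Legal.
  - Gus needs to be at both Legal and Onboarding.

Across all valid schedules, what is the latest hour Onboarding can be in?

Onboarding at 10am is achievable: Onboarding in 10am, Postmortem in 8am, Legal in 9am, AllHands in 8am, Sync in 8am.

10am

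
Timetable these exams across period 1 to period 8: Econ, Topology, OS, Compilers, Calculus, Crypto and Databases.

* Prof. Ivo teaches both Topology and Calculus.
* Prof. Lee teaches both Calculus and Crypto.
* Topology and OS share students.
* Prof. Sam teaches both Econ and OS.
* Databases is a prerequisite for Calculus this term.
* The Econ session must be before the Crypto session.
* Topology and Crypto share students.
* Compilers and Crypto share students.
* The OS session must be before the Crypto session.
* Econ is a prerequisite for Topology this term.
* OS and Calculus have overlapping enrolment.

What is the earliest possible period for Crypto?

Precedence pushes Crypto to at least period 2.
Crypto at period 3 is achievable: OS -> period 2; Crypto -> period 3; Topology -> period 4; Econ -> period 1; Compilers -> period 1; Calculus -> period 5; Databases -> period 1.
Nothing earlier works — the conflict constraints rule out every period before period 3.

period 3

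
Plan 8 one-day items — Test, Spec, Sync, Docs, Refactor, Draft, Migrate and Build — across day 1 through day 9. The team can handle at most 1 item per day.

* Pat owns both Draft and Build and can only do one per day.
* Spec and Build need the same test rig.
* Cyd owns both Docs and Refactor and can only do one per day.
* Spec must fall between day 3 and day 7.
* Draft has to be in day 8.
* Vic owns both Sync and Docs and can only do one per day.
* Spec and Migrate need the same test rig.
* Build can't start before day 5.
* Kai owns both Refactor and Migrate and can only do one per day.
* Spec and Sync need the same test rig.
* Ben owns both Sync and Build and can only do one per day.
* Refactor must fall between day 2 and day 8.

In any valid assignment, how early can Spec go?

Spec is available from day 3; Spec's own window allows nothing later than day 7.
Spec at day 3 is achievable: Docs=day 6, Test=day 1, Migrate=day 7, Refactor=day 2, Sync=day 4, Build=day 5, Draft=day 8, Spec=day 3.

day 3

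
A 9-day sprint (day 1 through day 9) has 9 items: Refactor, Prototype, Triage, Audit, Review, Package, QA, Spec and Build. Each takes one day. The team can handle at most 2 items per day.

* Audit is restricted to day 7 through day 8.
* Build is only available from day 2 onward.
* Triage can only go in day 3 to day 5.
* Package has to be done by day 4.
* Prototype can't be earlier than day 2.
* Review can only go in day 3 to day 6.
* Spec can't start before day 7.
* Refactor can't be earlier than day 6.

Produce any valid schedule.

Refactor=day 6, Audit=day 7, Review=day 3, Prototype=day 2, QA=day 1, Spec=day 7, Build=day 2, Package=day 1, Triage=day 3

Checking: Audit=day 7 in [day 7,day 8]; Spec=day 7 in [day 7,day 9]; Build=day 2 in [day 2,day 9]; Review=day 3 in [day 3,day 6]; Triage=day 3 in [day 3,day 5]; Prototype=day 2 in [day 2,day 9]; Package=day 1 in [day 1,day 4]; Refactor=day 6 in [day 6,day 9]; max 2 per day (cap 2).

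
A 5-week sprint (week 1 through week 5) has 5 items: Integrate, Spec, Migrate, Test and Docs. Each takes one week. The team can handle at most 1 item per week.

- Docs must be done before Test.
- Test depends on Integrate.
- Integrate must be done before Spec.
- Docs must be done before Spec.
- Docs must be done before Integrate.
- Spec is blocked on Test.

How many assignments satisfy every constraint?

Splitting on Integrate: it can be week 2 (3), week 3 (2). Listing each branch's schedules as (Spec, Migrate, Test, Docs) by week number:
Integrate=week 2: (4,5,3,1) (5,3,4,1) (5,4,3,1) — 3.
Integrate=week 3: (5,1,4,2) (5,2,4,1) — 2.
Summing: 3 + 2 = 5.

5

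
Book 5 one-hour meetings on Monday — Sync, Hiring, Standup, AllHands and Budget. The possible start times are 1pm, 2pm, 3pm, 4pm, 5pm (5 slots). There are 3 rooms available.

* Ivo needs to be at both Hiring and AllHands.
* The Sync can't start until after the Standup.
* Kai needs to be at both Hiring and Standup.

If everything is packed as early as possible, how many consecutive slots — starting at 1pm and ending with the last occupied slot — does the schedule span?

The precedence chain requires at least 2 distinct slots.
With at most 3 per slot and 5 meetings, at least 2 slots are needed.
2 works (last occupied slot: 2pm): for example Sync in 2pm; Hiring in 2pm; AllHands in 1pm; Standup in 1pm; Budget in 1pm.

2 slots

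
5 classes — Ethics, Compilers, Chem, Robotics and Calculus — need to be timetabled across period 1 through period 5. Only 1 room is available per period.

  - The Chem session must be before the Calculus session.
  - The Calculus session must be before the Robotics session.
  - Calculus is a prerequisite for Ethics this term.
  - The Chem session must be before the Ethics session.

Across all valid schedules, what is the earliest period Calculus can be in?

Precedence pushes Calculus to at least period 2; downstream work caps Calculus at period 4.
Calculus at period 2 is achievable: Compilers=period 5; Calculus=period 2; Ethics=period 3; Chem=period 1; Robotics=period 4.

period 2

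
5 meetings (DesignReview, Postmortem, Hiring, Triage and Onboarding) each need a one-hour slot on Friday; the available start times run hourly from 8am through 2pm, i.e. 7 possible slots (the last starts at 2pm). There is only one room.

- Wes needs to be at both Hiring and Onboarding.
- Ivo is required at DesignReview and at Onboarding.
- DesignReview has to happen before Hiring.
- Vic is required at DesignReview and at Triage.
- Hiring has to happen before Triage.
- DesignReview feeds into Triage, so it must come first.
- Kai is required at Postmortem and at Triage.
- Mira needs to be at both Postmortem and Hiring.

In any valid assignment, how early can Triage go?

Precedence pushes Triage to at least 10am.
Triage at 10am is achievable: Hiring -> 9am, Postmortem -> 11am, DesignReview -> 8am, Onboarding -> 12pm, Triage -> 10am.

10am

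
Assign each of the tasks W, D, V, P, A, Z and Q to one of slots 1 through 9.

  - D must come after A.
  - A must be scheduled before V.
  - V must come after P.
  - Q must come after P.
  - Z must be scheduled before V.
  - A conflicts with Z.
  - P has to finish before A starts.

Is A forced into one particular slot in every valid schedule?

A can be 2 (e.g. W -> 1; D -> 3; Z -> 1; A -> 2; Q -> 2; P -> 1; V -> 3) or 3 (e.g. W in 1, D in 4, Q in 2, V in 4, Z in 1, P in 1, A in 3).

No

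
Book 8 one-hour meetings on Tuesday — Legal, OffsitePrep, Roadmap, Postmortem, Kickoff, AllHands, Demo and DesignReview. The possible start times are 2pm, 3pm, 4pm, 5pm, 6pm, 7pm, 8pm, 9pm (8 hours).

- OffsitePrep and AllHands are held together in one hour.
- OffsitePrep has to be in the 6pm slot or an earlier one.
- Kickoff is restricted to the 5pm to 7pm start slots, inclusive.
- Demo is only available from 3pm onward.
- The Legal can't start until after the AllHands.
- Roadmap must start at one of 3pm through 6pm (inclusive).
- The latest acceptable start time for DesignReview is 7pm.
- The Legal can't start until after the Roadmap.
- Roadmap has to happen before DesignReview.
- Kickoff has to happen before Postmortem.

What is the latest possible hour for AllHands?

6pm

AllHands must be in the same hour as OffsitePrep, which can't be after 6pm, so AllHands is at most 6pm.
AllHands at 6pm is achievable: Postmortem -> 6pm; Demo -> 3pm; OffsitePrep -> 6pm; AllHands -> 6pm; DesignReview -> 4pm; Legal -> 7pm; Kickoff -> 5pm; Roadmap -> 3pm.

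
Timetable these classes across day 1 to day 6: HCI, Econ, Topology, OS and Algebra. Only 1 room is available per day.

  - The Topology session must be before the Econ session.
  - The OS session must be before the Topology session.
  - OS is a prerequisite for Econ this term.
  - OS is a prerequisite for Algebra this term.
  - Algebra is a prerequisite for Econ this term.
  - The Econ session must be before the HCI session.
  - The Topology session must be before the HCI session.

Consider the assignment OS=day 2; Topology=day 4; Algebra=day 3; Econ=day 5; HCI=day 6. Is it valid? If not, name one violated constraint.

Algebra is a prerequisite for Econ this term — holds.
The Econ session must be before the HCI session — holds.
OS is a prerequisite for Algebra this term — holds.
The Topology session must be before the Econ session — holds.
The Topology session must be before the HCI session — holds.
OS is a prerequisite for Econ this term — holds.
The OS session must be before the Topology session — holds.
Only 1 room is available per day — holds.

Yes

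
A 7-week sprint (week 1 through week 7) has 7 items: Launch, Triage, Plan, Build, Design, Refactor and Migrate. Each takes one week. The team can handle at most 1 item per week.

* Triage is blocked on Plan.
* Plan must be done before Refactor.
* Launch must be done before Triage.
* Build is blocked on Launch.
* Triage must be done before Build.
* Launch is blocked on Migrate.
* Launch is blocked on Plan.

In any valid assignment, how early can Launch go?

week 3

Precedence pushes Launch to at least week 2; downstream work caps Launch at week 5.
Launch at week 3 is achievable: Plan -> week 1; Migrate -> week 2; Design -> week 7; Build -> week 5; Refactor -> week 6; Triage -> week 4; Launch -> week 3.
Nothing earlier works — the capacity limit rule out every week before week 3.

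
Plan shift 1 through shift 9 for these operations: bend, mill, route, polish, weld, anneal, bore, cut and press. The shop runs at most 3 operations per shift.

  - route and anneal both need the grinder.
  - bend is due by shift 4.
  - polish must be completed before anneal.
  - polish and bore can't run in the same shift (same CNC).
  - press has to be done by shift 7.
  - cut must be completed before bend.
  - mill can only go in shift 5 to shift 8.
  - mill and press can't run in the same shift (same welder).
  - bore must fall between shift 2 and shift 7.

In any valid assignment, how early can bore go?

shift 2

Bore is available from shift 2; bore's own window allows nothing later than shift 7.
bore at shift 2 is achievable: bend=shift 2, cut=shift 1, polish=shift 1, mill=shift 5, bore=shift 2, weld=shift 3, press=shift 1, anneal=shift 2, route=shift 3.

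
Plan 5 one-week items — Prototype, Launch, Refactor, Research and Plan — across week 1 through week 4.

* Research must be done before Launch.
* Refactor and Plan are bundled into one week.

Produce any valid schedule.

Launch -> week 2; Plan -> week 1; Refactor -> week 1; Research -> week 1; Prototype -> week 1

Checking: Research(week 1) before Launch(week 2); Refactor = Plan = week 1.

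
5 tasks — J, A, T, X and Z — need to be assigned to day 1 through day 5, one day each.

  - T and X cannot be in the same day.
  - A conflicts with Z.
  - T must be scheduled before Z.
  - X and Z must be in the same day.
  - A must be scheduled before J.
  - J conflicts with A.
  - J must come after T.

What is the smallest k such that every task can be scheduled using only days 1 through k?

2 days

The precedence chain requires at least 2 distinct days.
2 works (last occupied day: day 2): for example J=day 2; T=day 1; A=day 1; X=day 2; Z=day 2.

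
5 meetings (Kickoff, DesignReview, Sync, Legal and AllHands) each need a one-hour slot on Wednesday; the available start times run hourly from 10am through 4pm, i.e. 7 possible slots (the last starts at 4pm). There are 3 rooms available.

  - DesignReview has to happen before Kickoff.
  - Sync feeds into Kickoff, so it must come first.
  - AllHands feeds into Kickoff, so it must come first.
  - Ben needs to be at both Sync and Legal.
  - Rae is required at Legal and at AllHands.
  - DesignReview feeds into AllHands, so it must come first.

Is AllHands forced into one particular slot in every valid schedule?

AllHands can be 11am (e.g. AllHands=11am; DesignReview=10am; Legal=12pm; Sync=10am; Kickoff=12pm) or 12pm (e.g. DesignReview in 10am; Kickoff in 1pm; AllHands in 12pm; Sync in 10am; Legal in 11am).

No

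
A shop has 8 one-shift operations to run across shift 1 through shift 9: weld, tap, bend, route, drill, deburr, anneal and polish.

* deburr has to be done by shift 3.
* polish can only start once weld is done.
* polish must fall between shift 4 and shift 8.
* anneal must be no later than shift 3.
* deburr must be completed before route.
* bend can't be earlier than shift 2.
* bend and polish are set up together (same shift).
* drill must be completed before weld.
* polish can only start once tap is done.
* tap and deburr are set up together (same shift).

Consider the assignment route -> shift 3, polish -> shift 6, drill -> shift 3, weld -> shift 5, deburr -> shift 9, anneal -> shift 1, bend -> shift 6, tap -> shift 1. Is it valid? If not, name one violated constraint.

bend and polish are set up together (same shift) — holds.
anneal must be no later than shift 3 — holds.
polish can only start once weld is done — holds.
tap and deburr are set up together (same shift) — violated.
polish can only start once tap is done — holds.
bend can't be earlier than shift 2 — holds.
polish must fall between shift 4 and shift 8 — holds.
deburr must be completed before route — violated.
drill must be completed before weld — holds.
deburr has to be done by shift 3 — violated.

Invalid. deburr has to be done by shift 3.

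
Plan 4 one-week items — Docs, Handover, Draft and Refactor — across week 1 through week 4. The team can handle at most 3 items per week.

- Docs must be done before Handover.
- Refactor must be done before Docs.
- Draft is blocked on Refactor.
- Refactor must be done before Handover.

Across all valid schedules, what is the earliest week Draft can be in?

Precedence pushes Draft to at least week 2.
Draft at week 2 is achievable: Refactor in week 1, Docs in week 2, Handover in week 3, Draft in week 2.

week 2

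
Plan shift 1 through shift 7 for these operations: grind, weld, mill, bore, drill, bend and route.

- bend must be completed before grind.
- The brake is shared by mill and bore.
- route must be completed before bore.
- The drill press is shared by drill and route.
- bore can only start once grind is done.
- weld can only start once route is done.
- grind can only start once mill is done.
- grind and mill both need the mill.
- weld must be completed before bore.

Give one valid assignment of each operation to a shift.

weld=shift 2; drill=shift 2; bend=shift 1; grind=shift 2; bore=shift 3; route=shift 1; mill=shift 1

Checking: bend(shift 1) before grind(shift 2); route(shift 1) before weld(shift 2); grind(shift 2) before bore(shift 3); mill(shift 1) before grind(shift 2); route(shift 1) before bore(shift 3); weld(shift 2) before bore(shift 3); grind(shift 2) != mill(shift 1); drill(shift 2) != route(shift 1); mill(shift 1) != bore(shift 3).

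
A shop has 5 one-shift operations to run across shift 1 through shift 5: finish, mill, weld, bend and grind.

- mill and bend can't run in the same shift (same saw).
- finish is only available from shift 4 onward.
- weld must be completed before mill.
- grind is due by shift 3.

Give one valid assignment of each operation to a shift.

weld -> shift 1, mill -> shift 2, bend -> shift 1, grind -> shift 1, finish -> shift 4

Checking: weld(shift 1) before mill(shift 2); mill(shift 2) != bend(shift 1); grind=shift 1 in [shift 1,shift 3]; finish=shift 4 in [shift 4,shift 5].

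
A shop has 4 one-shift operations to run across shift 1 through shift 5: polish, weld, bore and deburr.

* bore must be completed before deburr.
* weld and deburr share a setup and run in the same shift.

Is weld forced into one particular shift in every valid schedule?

No

weld can be shift 2 (e.g. polish -> shift 1, deburr -> shift 2, bore -> shift 1, weld -> shift 2) or shift 3 (e.g. weld=shift 3; bore=shift 1; polish=shift 1; deburr=shift 3).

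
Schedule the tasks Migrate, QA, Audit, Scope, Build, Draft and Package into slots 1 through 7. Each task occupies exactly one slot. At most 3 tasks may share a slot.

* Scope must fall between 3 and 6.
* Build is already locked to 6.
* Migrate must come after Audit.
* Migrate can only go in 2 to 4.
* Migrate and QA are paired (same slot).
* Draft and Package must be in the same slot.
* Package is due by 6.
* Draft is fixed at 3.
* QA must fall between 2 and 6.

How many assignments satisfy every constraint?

15

Splitting on Migrate: it can be 2 (4), 4 (11). Listing each branch's schedules as (QA, Audit, Scope, Build, Draft, Package):
Migrate=2: (2,1,3,6,3,3) (2,1,4,6,3,3) (2,1,5,6,3,3) (2,1,6,6,3,3) — 4.
Migrate=4: (4,1,3,6,3,3) (4,1,4,6,3,3) (4,1,5,6,3,3) (4,1,6,6,3,3) (4,2,3,6,3,3) (4,2,4,6,3,3) (4,2,5,6,3,3) (4,2,6,6,3,3) (4,3,4,6,3,3) (4,3,5,6,3,3) (4,3,6,6,3,3) — 11.
Summing: 4 + 11 = 15.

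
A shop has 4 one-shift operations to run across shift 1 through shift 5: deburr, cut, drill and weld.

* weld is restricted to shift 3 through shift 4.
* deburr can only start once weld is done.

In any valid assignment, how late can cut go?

shift 5

cut at shift 5 is achievable: weld in shift 3, deburr in shift 4, cut in shift 5, drill in shift 1.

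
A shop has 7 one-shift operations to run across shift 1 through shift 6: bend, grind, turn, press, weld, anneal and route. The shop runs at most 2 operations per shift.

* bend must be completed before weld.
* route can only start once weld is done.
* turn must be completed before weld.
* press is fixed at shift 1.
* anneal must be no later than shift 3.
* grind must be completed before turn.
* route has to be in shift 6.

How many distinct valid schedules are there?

Splitting on bend: it can be shift 1 (8), shift 2 (18), shift 3 (17), shift 4 (15). Listing each branch's schedules as (grind, turn, press, weld, anneal, route) by shift number:
bend=shift 1: (2,3,1,4,2,6) (2,3,1,4,3,6) (2,3,1,5,2,6) (2,3,1,5,3,6) (2,4,1,5,2,6) (2,4,1,5,3,6) (3,4,1,5,2,6) (3,4,1,5,3,6) — 8.
bend=shift 2: (1,2,1,3,3,6) (1,2,1,4,3,6) (1,2,1,5,3,6) (1,3,1,4,2,6) (1,3,1,4,3,6) (1,3,1,5,2,6) (1,3,1,5,3,6) (1,4,1,5,2,6) (1,4,1,5,3,6) (2,3,1,4,1,6) (2,3,1,4,3,6) (2,3,1,5,1,6) (2,3,1,5,3,6) (2,4,1,5,1,6) (2,4,1,5,3,6) (3,4,1,5,1,6) (3,4,1,5,2,6) (3,4,1,5,3,6) — 18.
bend=shift 3: (1,2,1,4,2,6) (1,2,1,4,3,6) (1,2,1,5,2,6) (1,2,1,5,3,6) (1,3,1,4,2,6) (1,3,1,5,2,6) (1,4,1,5,2,6) (1,4,1,5,3,6) (2,3,1,4,1,6) (2,3,1,4,2,6) (2,3,1,5,1,6) (2,3,1,5,2,6) (2,4,1,5,1,6) (2,4,1,5,2,6) (2,4,1,5,3,6) (3,4,1,5,1,6) (3,4,1,5,2,6) — 17.
bend=shift 4: (1,2,1,5,2,6) (1,2,1,5,3,6) (1,3,1,5,2,6) (1,3,1,5,3,6) (1,4,1,5,2,6) (1,4,1,5,3,6) (2,3,1,5,1,6) (2,3,1,5,2,6) (2,3,1,5,3,6) (2,4,1,5,1,6) (2,4,1,5,2,6) (2,4,1,5,3,6) (3,4,1,5,1,6) (3,4,1,5,2,6) (3,4,1,5,3,6) — 15.
Summing: 8 + 18 + 17 + 15 = 58.

58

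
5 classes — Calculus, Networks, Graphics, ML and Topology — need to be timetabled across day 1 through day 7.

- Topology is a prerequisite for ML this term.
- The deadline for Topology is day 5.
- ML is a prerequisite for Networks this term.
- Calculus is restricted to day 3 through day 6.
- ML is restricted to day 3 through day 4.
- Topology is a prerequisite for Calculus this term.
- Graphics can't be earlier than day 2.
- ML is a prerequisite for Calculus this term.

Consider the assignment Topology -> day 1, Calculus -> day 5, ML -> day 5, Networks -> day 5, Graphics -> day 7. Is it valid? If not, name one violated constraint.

Calculus is restricted to day 3 through day 6 — holds.
ML is a prerequisite for Networks this term — violated.
Topology is a prerequisite for Calculus this term — holds.
Graphics can't be earlier than day 2 — holds.
Topology is a prerequisite for ML this term — holds.
ML is restricted to day 3 through day 4 — violated.
ML is a prerequisite for Calculus this term — violated.
The deadline for Topology is day 5 — holds.

No — it violates: ML is restricted to day 3 through day 4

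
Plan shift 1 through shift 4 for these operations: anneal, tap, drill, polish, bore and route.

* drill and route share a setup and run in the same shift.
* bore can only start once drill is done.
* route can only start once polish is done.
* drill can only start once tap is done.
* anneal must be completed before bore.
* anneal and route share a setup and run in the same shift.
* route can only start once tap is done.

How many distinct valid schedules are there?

6

Splitting on anneal: it can be shift 2 (2), shift 3 (4). Listing each branch's schedules as (tap, drill, polish, bore, route) by shift number:
anneal=shift 2: (1,2,1,3,2) (1,2,1,4,2) — 2.
anneal=shift 3: (1,3,1,4,3) (1,3,2,4,3) (2,3,1,4,3) (2,3,2,4,3) — 4.
Summing: 2 + 4 = 6.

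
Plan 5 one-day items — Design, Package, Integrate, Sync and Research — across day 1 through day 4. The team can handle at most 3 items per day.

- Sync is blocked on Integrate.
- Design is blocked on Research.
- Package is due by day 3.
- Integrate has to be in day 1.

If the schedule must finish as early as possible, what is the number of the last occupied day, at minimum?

The precedence chain requires at least 2 distinct days.
With at most 3 per day and 5 tasks, at least 2 days are needed.
2 works (last occupied day: day 2): for example Design in day 2, Sync in day 2, Research in day 1, Package in day 1, Integrate in day 1.

2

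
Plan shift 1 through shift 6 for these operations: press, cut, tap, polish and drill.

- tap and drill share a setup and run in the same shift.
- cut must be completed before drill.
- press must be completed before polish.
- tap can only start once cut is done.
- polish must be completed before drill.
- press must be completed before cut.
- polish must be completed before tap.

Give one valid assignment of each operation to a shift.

polish in shift 2; tap in shift 3; cut in shift 2; drill in shift 3; press in shift 1

Checking: press(shift 1) before polish(shift 2); cut(shift 2) before drill(shift 3); polish(shift 2) before tap(shift 3); press(shift 1) before cut(shift 2); cut(shift 2) before tap(shift 3); polish(shift 2) before drill(shift 3); tap = drill = shift 3.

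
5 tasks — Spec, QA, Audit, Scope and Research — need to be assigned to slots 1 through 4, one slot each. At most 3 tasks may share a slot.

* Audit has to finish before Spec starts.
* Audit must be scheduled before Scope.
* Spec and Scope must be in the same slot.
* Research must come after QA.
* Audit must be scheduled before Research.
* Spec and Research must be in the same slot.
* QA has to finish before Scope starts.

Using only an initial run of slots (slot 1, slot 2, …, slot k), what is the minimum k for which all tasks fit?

The precedence chain requires at least 2 distinct slots.
With at most 3 per slot and 5 tasks, at least 2 slots are needed.
2 works (last occupied slot: 2): for example Research in 2; Spec in 2; QA in 1; Audit in 1; Scope in 2.

2 slots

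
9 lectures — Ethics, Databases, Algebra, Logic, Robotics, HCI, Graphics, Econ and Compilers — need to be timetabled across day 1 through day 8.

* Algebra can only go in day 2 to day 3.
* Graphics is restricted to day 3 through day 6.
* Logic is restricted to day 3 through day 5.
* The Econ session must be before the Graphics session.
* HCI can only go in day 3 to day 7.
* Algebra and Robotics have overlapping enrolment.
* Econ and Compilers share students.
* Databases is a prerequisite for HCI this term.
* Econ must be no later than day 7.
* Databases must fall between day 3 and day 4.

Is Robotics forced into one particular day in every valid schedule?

No

Robotics can be day 1 (e.g. Logic=day 3, Econ=day 1, Algebra=day 2, Ethics=day 1, Graphics=day 3, HCI=day 4, Robotics=day 1, Compilers=day 2, Databases=day 3) or day 2 (e.g. Graphics -> day 3; Econ -> day 1; Ethics -> day 1; Databases -> day 3; Algebra -> day 3; Robotics -> day 2; HCI -> day 4; Compilers -> day 2; Logic -> day 3).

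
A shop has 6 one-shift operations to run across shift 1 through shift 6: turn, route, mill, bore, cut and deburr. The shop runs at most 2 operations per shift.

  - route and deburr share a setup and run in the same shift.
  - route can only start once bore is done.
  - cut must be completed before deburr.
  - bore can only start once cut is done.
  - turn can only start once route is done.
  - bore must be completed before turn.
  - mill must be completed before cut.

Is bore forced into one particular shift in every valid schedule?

No

bore can be shift 3 (e.g. cut=shift 2; bore=shift 3; turn=shift 5; route=shift 4; deburr=shift 4; mill=shift 1) or shift 4 (e.g. mill in shift 1; bore in shift 4; turn in shift 6; cut in shift 2; deburr in shift 5; route in shift 5).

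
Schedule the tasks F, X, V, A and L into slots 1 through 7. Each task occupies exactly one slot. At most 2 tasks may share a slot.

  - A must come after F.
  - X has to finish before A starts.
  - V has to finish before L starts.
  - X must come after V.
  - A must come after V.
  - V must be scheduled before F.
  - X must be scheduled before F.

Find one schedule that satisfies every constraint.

F in 3, L in 2, V in 1, X in 2, A in 4

Checking: V(1) before F(3); X(2) before F(3); V(1) before A(4); X(2) before A(4); F(3) before A(4); V(1) before X(2); V(1) before L(2); max 2 per slot (cap 2).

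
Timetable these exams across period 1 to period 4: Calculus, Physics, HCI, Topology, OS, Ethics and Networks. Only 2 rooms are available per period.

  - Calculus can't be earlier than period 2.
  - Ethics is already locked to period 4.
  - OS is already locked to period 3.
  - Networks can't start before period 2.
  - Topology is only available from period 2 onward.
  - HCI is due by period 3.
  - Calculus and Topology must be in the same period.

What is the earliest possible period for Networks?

Networks is available from period 2.
Networks at period 3 is achievable: Networks in period 3, HCI in period 1, Topology in period 2, Physics in period 1, Calculus in period 2, Ethics in period 4, OS in period 3.
Nothing earlier works — the capacity limit rule out every period before period 3.

period 3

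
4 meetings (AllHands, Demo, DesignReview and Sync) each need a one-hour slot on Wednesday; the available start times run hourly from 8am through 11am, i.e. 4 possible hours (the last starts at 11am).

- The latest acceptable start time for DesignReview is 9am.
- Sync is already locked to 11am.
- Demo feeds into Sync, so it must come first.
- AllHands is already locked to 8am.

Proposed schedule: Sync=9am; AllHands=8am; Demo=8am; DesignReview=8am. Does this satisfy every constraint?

No. Sync is already locked to 11am is not satisfied.

AllHands is already locked to 8am — holds.
Sync is already locked to 11am — violated.
The latest acceptable start time for DesignReview is 9am — holds.
Demo feeds into Sync, so it must come first — holds.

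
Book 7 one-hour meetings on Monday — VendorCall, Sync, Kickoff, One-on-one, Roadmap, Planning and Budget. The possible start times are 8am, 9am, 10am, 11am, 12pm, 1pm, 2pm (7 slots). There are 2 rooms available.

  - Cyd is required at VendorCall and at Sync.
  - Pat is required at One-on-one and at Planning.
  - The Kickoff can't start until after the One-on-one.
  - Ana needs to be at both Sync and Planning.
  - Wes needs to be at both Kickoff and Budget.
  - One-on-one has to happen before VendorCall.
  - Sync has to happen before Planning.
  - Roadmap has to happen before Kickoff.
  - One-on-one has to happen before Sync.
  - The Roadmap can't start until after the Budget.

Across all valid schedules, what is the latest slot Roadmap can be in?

Precedence pushes Roadmap to at least 9am; downstream work caps Roadmap at 1pm.
Roadmap at 1pm is achievable: Budget in 8am; Roadmap in 1pm; VendorCall in 10am; Planning in 10am; One-on-one in 8am; Sync in 9am; Kickoff in 2pm.

1pm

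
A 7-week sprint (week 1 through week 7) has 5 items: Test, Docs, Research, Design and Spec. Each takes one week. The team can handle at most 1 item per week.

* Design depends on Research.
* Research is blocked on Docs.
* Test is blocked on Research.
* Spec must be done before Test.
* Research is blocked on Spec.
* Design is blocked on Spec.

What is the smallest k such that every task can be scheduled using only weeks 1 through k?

5 weeks

The precedence chain requires at least 3 distinct weeks.
With at most 1 per week and 5 tasks, at least 5 weeks are needed.
5 works (last occupied week: week 5): for example Docs -> week 2, Spec -> week 1, Research -> week 3, Test -> week 4, Design -> week 5.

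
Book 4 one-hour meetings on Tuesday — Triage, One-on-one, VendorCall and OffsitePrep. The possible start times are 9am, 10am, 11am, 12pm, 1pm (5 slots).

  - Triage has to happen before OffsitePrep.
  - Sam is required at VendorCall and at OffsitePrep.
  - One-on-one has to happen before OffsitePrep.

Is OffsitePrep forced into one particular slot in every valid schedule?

No

OffsitePrep can be 10am (e.g. OffsitePrep -> 10am; Triage -> 9am; One-on-one -> 9am; VendorCall -> 9am) or 11am (e.g. Triage -> 9am; OffsitePrep -> 11am; One-on-one -> 9am; VendorCall -> 9am).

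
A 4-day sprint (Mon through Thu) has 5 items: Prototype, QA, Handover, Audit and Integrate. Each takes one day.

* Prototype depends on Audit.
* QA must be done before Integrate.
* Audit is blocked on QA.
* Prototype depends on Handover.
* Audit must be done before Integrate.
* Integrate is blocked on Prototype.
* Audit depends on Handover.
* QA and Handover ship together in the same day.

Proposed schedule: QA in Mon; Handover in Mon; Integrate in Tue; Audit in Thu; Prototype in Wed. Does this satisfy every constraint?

Audit must be done before Integrate — violated.
Audit depends on Handover — holds.
Prototype depends on Handover — holds.
QA and Handover ship together in the same day — holds.
QA must be done before Integrate — holds.
Integrate is blocked on Prototype — violated.
Prototype depends on Audit — violated.
Audit is blocked on QA — holds.

Invalid. Audit must be done before Integrate.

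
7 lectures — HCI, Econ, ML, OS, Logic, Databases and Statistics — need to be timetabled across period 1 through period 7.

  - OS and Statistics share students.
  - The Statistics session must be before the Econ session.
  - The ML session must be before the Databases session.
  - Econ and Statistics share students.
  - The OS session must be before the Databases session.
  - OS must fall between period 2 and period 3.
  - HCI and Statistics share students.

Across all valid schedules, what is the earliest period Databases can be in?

period 3

Precedence pushes Databases to at least period 3.
Databases at period 3 is achievable: ML -> period 1, Logic -> period 1, Statistics -> period 1, OS -> period 2, Databases -> period 3, Econ -> period 2, HCI -> period 2.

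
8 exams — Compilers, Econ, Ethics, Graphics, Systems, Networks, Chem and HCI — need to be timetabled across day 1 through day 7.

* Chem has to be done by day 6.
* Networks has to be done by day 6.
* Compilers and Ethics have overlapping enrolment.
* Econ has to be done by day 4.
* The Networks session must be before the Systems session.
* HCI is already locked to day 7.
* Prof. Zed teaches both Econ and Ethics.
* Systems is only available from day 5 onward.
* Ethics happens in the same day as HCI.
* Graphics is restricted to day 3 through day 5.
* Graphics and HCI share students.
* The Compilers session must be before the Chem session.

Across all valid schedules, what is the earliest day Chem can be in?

day 2

Precedence pushes Chem to at least day 2; Chem's own window allows nothing later than day 6.
Chem at day 2 is achievable: Networks in day 1; Chem in day 2; Compilers in day 1; Econ in day 1; HCI in day 7; Graphics in day 3; Ethics in day 7; Systems in day 5.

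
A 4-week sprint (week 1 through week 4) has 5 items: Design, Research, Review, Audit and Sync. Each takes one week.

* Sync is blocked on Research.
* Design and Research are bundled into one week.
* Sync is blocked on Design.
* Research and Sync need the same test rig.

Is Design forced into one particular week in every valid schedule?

No

Design can be week 1 (e.g. Design -> week 1, Review -> week 1, Sync -> week 2, Audit -> week 1, Research -> week 1) or week 2 (e.g. Audit=week 1, Review=week 1, Research=week 2, Sync=week 3, Design=week 2).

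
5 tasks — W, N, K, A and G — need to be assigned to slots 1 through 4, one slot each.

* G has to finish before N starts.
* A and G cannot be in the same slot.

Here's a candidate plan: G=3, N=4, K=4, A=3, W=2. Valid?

A and G cannot be in the same slot — violated.
G has to finish before N starts — holds.

Invalid. A and G cannot be in the same slot.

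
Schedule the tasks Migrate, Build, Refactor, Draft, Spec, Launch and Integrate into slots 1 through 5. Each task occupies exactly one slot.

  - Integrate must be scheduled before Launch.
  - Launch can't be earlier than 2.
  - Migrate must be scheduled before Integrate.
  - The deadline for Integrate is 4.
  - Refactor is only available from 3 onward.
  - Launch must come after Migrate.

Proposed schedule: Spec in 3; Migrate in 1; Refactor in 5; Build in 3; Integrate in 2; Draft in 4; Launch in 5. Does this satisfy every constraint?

Yes

Launch can't be earlier than 2 — holds.
Migrate must be scheduled before Integrate — holds.
The deadline for Integrate is 4 — holds.
Refactor is only available from 3 onward — holds.
Integrate must be scheduled before Launch — holds.
Launch must come after Migrate — holds.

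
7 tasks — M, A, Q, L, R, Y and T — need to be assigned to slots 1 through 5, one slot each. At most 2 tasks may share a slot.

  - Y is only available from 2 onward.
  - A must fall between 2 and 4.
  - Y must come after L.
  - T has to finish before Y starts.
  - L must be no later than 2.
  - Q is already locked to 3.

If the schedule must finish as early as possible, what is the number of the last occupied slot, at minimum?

slot 4

The precedence chain requires at least 2 distinct slots.
With at most 2 per slot and 7 tasks, at least 4 slots are needed.
Q can't be placed before 3, so the schedule must run through at least slot 3.
4 works (last occupied slot: 4): for example T=1, L=1, Q=3, A=2, Y=2, R=4, M=3.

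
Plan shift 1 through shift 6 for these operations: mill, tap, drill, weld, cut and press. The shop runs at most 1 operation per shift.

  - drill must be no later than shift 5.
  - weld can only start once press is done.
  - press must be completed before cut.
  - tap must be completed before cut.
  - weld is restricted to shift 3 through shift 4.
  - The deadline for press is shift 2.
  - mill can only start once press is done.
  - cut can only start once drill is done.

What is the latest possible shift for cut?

Precedence pushes cut to at least shift 2.
cut at shift 6 is achievable: mill -> shift 4, press -> shift 1, weld -> shift 3, tap -> shift 5, drill -> shift 2, cut -> shift 6.

shift 6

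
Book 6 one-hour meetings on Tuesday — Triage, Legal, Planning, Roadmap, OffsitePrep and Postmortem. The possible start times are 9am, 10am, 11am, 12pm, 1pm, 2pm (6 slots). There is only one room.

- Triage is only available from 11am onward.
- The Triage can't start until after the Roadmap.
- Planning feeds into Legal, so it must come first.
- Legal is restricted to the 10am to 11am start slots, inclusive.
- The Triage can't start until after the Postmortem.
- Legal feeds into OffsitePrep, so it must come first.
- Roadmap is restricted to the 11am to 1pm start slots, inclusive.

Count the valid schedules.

14

Splitting on Triage: it can be 1pm (4), 2pm (10). Listing each branch's schedules as (Legal, Planning, Roadmap, OffsitePrep, Postmortem):
Triage=1pm: (10am,9am,11am,2pm,12pm) (10am,9am,12pm,2pm,11am) (11am,9am,12pm,2pm,10am) (11am,10am,12pm,2pm,9am) — 4.
Triage=2pm: (10am,9am,11am,12pm,1pm) (10am,9am,11am,1pm,12pm) (10am,9am,12pm,11am,1pm) (10am,9am,12pm,1pm,11am) (10am,9am,1pm,11am,12pm) (10am,9am,1pm,12pm,11am) (11am,9am,12pm,1pm,10am) (11am,9am,1pm,12pm,10am) (11am,10am,12pm,1pm,9am) (11am,10am,1pm,12pm,9am) — 10.
Summing: 4 + 10 = 14.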